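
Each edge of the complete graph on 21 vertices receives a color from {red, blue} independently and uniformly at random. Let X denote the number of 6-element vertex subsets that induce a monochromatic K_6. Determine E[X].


Let X = Σ_S X_S over the C(21, 6) = 54264 subsets S of size 6, where X_S = 1 if the K_6 on S is monochromatic.
For a fixed S, the K_6 on S has C(6, 2) = 15 edges. P[all 15 edges red] = (1/2)^15, and likewise for blue, so P[monochromatic] = 2·(1/2)^15 = 2^{1 − 15} = 1/16384.
By linearity: E[X] = C(21, 6) · 2^{1 − 15} = 54264 · 1/16384 = 6783/2048.
Numerically: E[X] ≈ 3.31201.

E[X] = C(21,6)·2^(1−C(6,2)) = 6783/2048 ≈ 3.31201.


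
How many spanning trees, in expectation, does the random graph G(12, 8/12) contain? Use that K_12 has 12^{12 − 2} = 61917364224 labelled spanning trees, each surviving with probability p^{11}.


K_12 has 12^{12 − 2} = 61917364224 labelled spanning trees.
For each such spanning tree H, let X_H = 1 if all 11 edges of H are present in G. Then P[X_H = 1] = p^{11} = (2/3)^{11} = 2048/177147.
Summing the indicators: E[X] = Σ_H E[X_H] = 61917364224 · p^{11} = 61917364224 · 2048/177147 = 2147483648/3.
Numerically: E[X] ≈ 7.1583e+08.

E[X] = 61917364224 · (2/3)^{11} = 2147483648/3 ≈ 7.1583e+08.


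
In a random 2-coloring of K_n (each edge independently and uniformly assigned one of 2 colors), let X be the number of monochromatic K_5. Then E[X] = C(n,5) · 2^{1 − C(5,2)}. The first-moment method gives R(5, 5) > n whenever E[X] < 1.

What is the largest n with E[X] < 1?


We need C(n, 5) · 2^{1 − 10} < 1, i.e. C(n, 5) < 2^{10 − 1} = 512.
Check values of n near the boundary:
  n = 8: C(8, 5) = 56; 56 < 512? YES
  n = 9: C(9, 5) = 126; 126 < 512? YES
  n = 10: C(10, 5) = 252; 252 < 512? YES
  n = 11: C(11, 5) = 462; 462 < 512? YES
  n = 12: C(12, 5) = 792; 792 < 512? NO
The largest n with C(n, 5) < 512 is n = 11 (where E[X] = 231/256 ≈ 0.902344). Hence R(5, 5) > 11, i.e. R(5, 5) ≥ 12.

Largest n = 11; hence R(5, 5) > 11.


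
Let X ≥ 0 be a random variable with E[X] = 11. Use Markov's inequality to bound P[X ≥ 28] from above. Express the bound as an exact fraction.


μ = E[X] = 11, a = 28.
Markov: P[X ≥ 28] ≤ μ/a = (11)/28 = 11/28.
Numerically: ≈ 0.39286.
(Since a = 28 > μ = 11.00000, the bound 11/28 is < 1 and informative.)

P[X ≥ 28] ≤ 11/28 ≈ 0.39286.


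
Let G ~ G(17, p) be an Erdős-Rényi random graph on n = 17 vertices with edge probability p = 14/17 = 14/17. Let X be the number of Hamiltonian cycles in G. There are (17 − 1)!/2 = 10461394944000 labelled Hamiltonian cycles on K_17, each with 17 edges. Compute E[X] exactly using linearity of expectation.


K_17 has (17 − 1)!/2 = 10461394944000 labelled Hamiltonian cycles.
For each such Hamiltonian cycle H, let X_H = 1 if all 17 edges of H are present in G. Then P[X_H = 1] = p^{17} = (14/17)^{17} = 30491346729331195904/827240261886336764177.
By linearity of expectation: E[X] = Σ_H E[X_H] = 10461394944000 · p^{17} = 10461394944000 · 30491346729331195904/827240261886336764177 = 318982020509976309331579109376000/827240261886336764177.
Numerically: E[X] ≈ 3.856e+11.

E[X] = 10461394944000 · (14/17)^{17} = 318982020509976309331579109376000/827240261886336764177 ≈ 3.856e+11.


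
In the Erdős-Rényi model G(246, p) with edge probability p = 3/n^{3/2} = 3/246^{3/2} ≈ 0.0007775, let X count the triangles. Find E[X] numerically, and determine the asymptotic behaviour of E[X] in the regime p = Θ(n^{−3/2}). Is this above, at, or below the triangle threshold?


Number of potential triangles: C(246, 3) = 2450980.
Each occurs with probability p³ ≈ (0.0007775)³ ≈ 4.700627e-10.
By linearity: E[X] = C(246, 3)·p³ ≈ 2450980 · 4.700627e-10 ≈ 0.0012.
Since α = 3/2 > 1, p = c/n^{3/2} = o(1/n) is below the triangle threshold p ~ 1/n. Asymptotically E[X] ~ (c³/6)·n^{3(1−α)} = (3³/6)·n^{-1.5} → 0, so by Markov's inequality G has no triangles w.h.p.

E[X] ≈ 0.0012; in regime p = Θ(1/n^{3/2}) E[X] tends to 0 (below the triangle threshold p ~ 1/n).


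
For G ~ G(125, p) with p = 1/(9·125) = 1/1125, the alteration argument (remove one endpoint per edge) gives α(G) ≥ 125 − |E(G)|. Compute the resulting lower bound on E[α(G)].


E[|E(G)|] = C(125, 2)·p = 7750 · (1/1125) = 62/9.
E[α(G)] ≥ n − E[|E(G)|] = 125 − 62/9 = 1063/9.
Numerically: ≈ 118.1111.
(This is only a lower bound; the true E[α(G)] may be larger.)

E[α(G)] ≥ 1063/9 ≈ 118.1111.


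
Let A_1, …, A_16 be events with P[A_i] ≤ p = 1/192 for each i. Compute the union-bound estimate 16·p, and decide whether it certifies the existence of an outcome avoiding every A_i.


Union bound: P[∪_{i=1}^{16} A_i] ≤ Σ_i P[A_i] ≤ 16·p = 16·(1/192) = 1/12.
Numerically: 1/12 ≈ 0.08333.
Is 1/12 < 1? YES.
Since P[∪ A_i] ≤ 1/12 < 1, the complement has P[∩ A_i^c] ≥ 1 − 1/12 = 11/12 > 0, so some outcome avoids every A_i.

16·p = 1/12 ≈ 0.08333; existence CERTIFIED by the union bound.


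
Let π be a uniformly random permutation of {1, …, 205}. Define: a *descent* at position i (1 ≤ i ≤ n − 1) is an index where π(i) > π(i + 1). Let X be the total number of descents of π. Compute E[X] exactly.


Write X = Σ X_I over i = 1, …, 204, with X_I the indicator of one descent.
There are 204 indicators.
For each fixed i, the pair (π(i), π(i+1)) is a uniformly random ordered pair of distinct values from {1, …, 205}; by symmetry P[π(i) > π(i+1)] = 1/2.
By linearity: E[X] = 204 · (1/2) = (205 − 1) · (1/2) = 102 ≈ 102.00000.

E[X] = 102 = 102.00000.


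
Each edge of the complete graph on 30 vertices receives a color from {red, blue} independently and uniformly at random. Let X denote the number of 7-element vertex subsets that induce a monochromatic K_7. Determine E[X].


Let X = Σ_S X_S over the C(30, 7) = 2035800 subsets S of size 7, where X_S = 1 if the K_7 on S is monochromatic.
For a fixed S, the K_7 on S has C(7, 2) = 21 edges. P[all 21 edges red] = (1/2)^21, and likewise for blue, so P[monochromatic] = 2·(1/2)^21 = 2^{1 − 21} = 1/1048576.
By linearity of expectation: E[X] = C(30, 7) · 2^{1 − 21} = 2035800 · 1/1048576 = 254475/131072.
Numerically: E[X] ≈ 1.941490.

E[X] = C(30,7)·2^(1−C(7,2)) = 254475/131072 ≈ 1.941490.


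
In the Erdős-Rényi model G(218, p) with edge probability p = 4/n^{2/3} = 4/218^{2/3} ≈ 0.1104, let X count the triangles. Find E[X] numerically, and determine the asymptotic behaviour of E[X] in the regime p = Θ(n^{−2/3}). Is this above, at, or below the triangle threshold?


Number of potential triangles: C(218, 3) = 1703016.
Each occurs with probability p³ ≈ (0.1104)³ ≈ 1.346688e-03.
By linearity: E[X] = C(218, 3)·p³ ≈ 1703016 · 1.346688e-03 ≈ 2293.4312.
Since α = 2/3 < 1, p = c/n^{2/3} ≫ 1/n is above the triangle threshold p ~ 1/n. Asymptotically E[X] ~ (c³/6)·n^{3(1−α)} = (4³/6)·n^{1} → ∞; triangles are abundant w.h.p.

E[X] ≈ 2293.4312; in regime p = Θ(1/n^{2/3}) E[X] diverges (above the triangle threshold p ~ 1/n).


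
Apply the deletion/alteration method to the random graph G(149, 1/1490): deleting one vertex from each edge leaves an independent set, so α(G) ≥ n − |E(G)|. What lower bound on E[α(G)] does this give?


E[|E(G)|] = C(149, 2)·p = 11026 · (1/1490) = 37/5.
E[α(G)] ≥ n − E[|E(G)|] = 149 − 37/5 = 708/5.
Numerically: ≈ 141.600000.
(This is only a lower bound; the true E[α(G)] may be larger.)

E[α(G)] ≥ 708/5 ≈ 141.600000.


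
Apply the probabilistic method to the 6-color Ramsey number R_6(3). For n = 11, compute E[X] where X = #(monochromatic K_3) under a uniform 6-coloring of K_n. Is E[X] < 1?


E[X] = C(11, 3) · 6^{1 − 3} = 165 · 6^{−2} = 165/36.
As a reduced fraction: E[X] = 55/12 ≈ 4.5833333.
Is E[X] < 1? NO.
Since E[X] ≥ 1, the first-moment bound is inconclusive at n = 11; it does NOT by itself certify R_6(3) > 11.

E[X] = 55/12 ≈ 4.5833333; E[X] ≥ 1; first-moment method inconclusive here.


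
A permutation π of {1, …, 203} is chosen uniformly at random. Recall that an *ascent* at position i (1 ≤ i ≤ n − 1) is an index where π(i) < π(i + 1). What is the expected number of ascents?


Write X = Σ X_I over i = 1, …, 202, with X_I the indicator of one ascent.
There are 202 indicators.
For each fixed i, the pair (π(i), π(i+1)) is a uniformly random ordered pair of distinct values from {1, …, 203}; by symmetry P[π(i) < π(i+1)] = 1/2.
By linearity: E[X] = 202 · (1/2) = (203 − 1) · (1/2) = 101 ≈ 101.00000.

E[X] = 101 = 101.00000.


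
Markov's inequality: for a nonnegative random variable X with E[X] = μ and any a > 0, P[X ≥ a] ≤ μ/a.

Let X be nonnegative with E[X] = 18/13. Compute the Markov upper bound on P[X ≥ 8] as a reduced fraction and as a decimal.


μ = E[X] = 18/13, a = 8.
Markov: P[X ≥ 8] ≤ μ/a = (18/13)/8 = 9/52.
Numerically: ≈ 0.1731.
(Since a = 8 > μ = 1.3846, the bound 9/52 is < 1 and informative.)

P[X ≥ 8] ≤ 9/52 ≈ 0.1731.


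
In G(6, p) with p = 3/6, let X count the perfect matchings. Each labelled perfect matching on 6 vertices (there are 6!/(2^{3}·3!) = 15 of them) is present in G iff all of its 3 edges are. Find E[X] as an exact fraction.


K_6 has 6!/(2^{3}·3!) = 15 labelled perfect matchings.
For each such perfect matching H, let X_H = 1 if all 3 edges of H are present in G. Then P[X_H = 1] = p^{3} = (1/2)^{3} = 1/8.
By linearity of expectation: E[X] = Σ_H E[X_H] = 15 · p^{3} = 15 · 1/8 = 15/8.
Numerically: E[X] ≈ 1.88.

E[X] = 15 · (1/2)^{3} = 15/8 ≈ 1.88.


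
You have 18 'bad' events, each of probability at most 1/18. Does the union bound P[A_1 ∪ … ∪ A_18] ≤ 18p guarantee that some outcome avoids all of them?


Union bound: P[∪_{i=1}^{18} A_i] ≤ Σ_i P[A_i] ≤ 18·p = 18·(1/18) = 1.
Numerically: 1 ≈ 1.0000.
Is 1 < 1? NO.
Since the bound 1 is ≥ 1, the union bound is uninformative here; it does NOT by itself certify existence.

18·p = 1 ≈ 1.0000; existence NOT certified by the union bound.


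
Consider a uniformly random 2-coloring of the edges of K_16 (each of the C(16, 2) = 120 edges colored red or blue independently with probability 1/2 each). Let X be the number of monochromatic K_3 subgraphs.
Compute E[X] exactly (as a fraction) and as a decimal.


Let X = Σ_S X_S over the C(16, 3) = 560 subsets S of size 3, where X_S = 1 if the K_3 on S is monochromatic.
For a fixed S, the K_3 on S has C(3, 2) = 3 edges. P[all 3 edges red] = (1/2)^3, and likewise for blue, so P[monochromatic] = 2·(1/2)^3 = 2^{1 − 3} = 1/4.
By linearity: E[X] = C(16, 3) · 2^{1 − 3} = 560 · 1/4 = 140.
Numerically: E[X] ≈ 140.0000.

E[X] = C(16,3)·2^(1−C(3,2)) = 140 ≈ 140.0000.


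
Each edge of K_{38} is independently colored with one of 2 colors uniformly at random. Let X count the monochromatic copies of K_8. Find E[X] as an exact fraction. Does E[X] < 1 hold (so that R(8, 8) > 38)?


E[X] = C(38, 8) · 2^{1 − 28} = 48903492 · 2^{−27} = 48903492/134217728.
As a reduced fraction: E[X] = 12225873/33554432 ≈ 0.36436.
Is E[X] < 1? YES.
Since E[X] < 1, there exists a 2-coloring of K_{38} with no monochromatic K_8; hence R(8, 8) > 38.

E[X] = 12225873/33554432 ≈ 0.36436; E[X] < 1, so R(8, 8) > 38.


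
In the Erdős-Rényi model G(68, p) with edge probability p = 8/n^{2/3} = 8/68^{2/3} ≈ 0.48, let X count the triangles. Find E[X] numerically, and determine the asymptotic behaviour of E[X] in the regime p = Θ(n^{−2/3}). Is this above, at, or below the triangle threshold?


Number of potential triangles: C(68, 3) = 50116.
Each occurs with probability p³ ≈ (0.48)³ ≈ 1.10727e-01.
By linearity: E[X] = C(68, 3)·p³ ≈ 50116 · 1.10727e-01 ≈ 5549.176.
Since α = 2/3 < 1, p = c/n^{2/3} ≫ 1/n is above the triangle threshold p ~ 1/n. Asymptotically E[X] ~ (c³/6)·n^{3(1−α)} = (8³/6)·n^{1} → ∞; triangles are abundant w.h.p.

E[X] ≈ 5549.176; in regime p = Θ(1/n^{2/3}) E[X] diverges (above the triangle threshold p ~ 1/n).


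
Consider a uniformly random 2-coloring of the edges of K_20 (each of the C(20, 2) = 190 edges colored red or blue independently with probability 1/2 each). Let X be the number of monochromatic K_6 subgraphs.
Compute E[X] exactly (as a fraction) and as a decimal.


Let X = Σ_S X_S over the C(20, 6) = 38760 subsets S of size 6, where X_S = 1 if the K_6 on S is monochromatic.
For a fixed S, the K_6 on S has C(6, 2) = 15 edges. P[all 15 edges red] = (1/2)^15, and likewise for blue, so P[monochromatic] = 2·(1/2)^15 = 2^{1 − 15} = 1/16384.
By linearity: E[X] = C(20, 6) · 2^{1 − 15} = 38760 · 1/16384 = 4845/2048.
Numerically: E[X] ≈ 2.3657.

E[X] = C(20,6)·2^(1−C(6,2)) = 4845/2048 ≈ 2.3657.


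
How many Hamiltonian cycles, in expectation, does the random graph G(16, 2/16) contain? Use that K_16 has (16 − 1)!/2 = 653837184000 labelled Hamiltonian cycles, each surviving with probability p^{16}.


K_16 has (16 − 1)!/2 = 653837184000 labelled Hamiltonian cycles.
For each such Hamiltonian cycle H, let X_H = 1 if all 16 edges of H are present in G. Then P[X_H = 1] = p^{16} = (1/8)^{16} = 1/281474976710656.
Summing the indicators: E[X] = Σ_H E[X_H] = 653837184000 · p^{16} = 653837184000 · 1/281474976710656 = 638512875/274877906944.
Numerically: E[X] ≈ 0.0023229.

E[X] = 653837184000 · (1/8)^{16} = 638512875/274877906944 ≈ 0.0023229.


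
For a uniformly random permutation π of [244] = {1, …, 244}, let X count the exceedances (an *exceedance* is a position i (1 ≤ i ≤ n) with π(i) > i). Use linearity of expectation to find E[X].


Write X = Σ_{i=1}^{244} X_i, where X_i = 1_{π(i) > i}.
For each fixed i, π(i) is uniform over {1, …, 244} (marginal of a uniform permutation), so P[π(i) > i] = (n − i)/n. Summing: Σ_{i=1}^{244} (n − i)/n = (0 + 1 + … + 243)/244 = 244(244 − 1)/(2·244) = (244 − 1)/2.
Hence E[X] = Σ_{i=1}^{244} (244 − i)/244 = 243/2 ≈ 121.5000.

E[X] = 243/2 = 121.5000.


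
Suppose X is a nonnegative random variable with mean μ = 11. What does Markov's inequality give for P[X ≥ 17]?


μ = E[X] = 11, a = 17.
Markov: P[X ≥ 17] ≤ μ/a = (11)/17 = 11/17.
Numerically: ≈ 0.6471.
(Since a = 17 > μ = 11.0000, the bound 11/17 is < 1 and informative.)

P[X ≥ 17] ≤ 11/17 ≈ 0.6471.


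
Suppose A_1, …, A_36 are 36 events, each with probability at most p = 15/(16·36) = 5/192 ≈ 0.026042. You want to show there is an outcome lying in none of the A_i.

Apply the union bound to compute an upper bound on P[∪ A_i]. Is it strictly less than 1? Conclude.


Union bound: P[∪_{i=1}^{36} A_i] ≤ Σ_i P[A_i] ≤ 36·p = 36·(5/192) = 15/16.
Numerically: 15/16 ≈ 0.937500.
Is 15/16 < 1? YES.
Since P[∪ A_i] ≤ 15/16 < 1, the complement has P[∩ A_i^c] ≥ 1 − 15/16 = 1/16 > 0, so some outcome avoids every A_i.

36·p = 15/16 ≈ 0.937500; existence CERTIFIED by the union bound.


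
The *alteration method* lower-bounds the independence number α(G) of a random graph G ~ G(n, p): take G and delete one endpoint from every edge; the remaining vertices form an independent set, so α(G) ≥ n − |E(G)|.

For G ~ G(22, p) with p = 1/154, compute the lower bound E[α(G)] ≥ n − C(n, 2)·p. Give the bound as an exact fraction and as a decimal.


E[|E(G)|] = C(22, 2)·p = 231 · (1/154) = 3/2.
E[α(G)] ≥ n − E[|E(G)|] = 22 − 3/2 = 41/2.
Numerically: ≈ 20.500000.
(This is only a lower bound; the true E[α(G)] may be larger.)

E[α(G)] ≥ 41/2 ≈ 20.500000.


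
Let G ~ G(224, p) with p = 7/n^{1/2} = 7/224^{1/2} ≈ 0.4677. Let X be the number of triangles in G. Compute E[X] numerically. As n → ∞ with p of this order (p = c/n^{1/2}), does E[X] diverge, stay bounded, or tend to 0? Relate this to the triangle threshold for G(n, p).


Number of potential triangles: C(224, 3) = 1848224.
Each occurs with probability p³ ≈ (0.4677)³ ≈ 1.023109e-01.
By linearity: E[X] = C(224, 3)·p³ ≈ 1848224 · 1.023109e-01 ≈ 189093.5425.
Since α = 1/2 < 1, p = c/n^{1/2} ≫ 1/n is above the triangle threshold p ~ 1/n. Asymptotically E[X] ~ (c³/6)·n^{3(1−α)} = (7³/6)·n^{1.5} → ∞; triangles are abundant w.h.p.

E[X] ≈ 189093.5425; in regime p = Θ(1/n^{1/2}) E[X] diverges (above the triangle threshold p ~ 1/n).


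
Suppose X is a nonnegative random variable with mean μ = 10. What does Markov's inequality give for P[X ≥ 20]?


μ = E[X] = 10, a = 20.
Markov: P[X ≥ 20] ≤ μ/a = (10)/20 = 1/2.
Numerically: ≈ 0.50000.
(Since a = 20 > μ = 10.00000, the bound 1/2 is < 1 and informative.)

P[X ≥ 20] ≤ 1/2 ≈ 0.50000.


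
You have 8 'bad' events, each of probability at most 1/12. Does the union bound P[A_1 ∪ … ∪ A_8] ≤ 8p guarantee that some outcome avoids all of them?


Union bound: P[∪_{i=1}^{8} A_i] ≤ Σ_i P[A_i] ≤ 8·p = 8·(1/12) = 2/3.
Numerically: 2/3 ≈ 0.66667.
Is 2/3 < 1? YES.
Since P[∪ A_i] ≤ 2/3 < 1, the complement has P[∩ A_i^c] ≥ 1 − 2/3 = 1/3 > 0, so some outcome avoids every A_i.

8·p = 2/3 ≈ 0.66667; existence CERTIFIED by the union bound.


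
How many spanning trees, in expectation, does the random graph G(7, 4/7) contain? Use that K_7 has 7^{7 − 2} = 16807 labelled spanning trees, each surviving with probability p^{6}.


K_7 has 7^{7 − 2} = 16807 labelled spanning trees.
For each such spanning tree H, let X_H = 1 if all 6 edges of H are present in G. Then P[X_H = 1] = p^{6} = (4/7)^{6} = 4096/117649.
By linearity of expectation: E[X] = Σ_H E[X_H] = 16807 · p^{6} = 16807 · 4096/117649 = 4096/7.
Numerically: E[X] ≈ 585.

E[X] = 16807 · (4/7)^{6} = 4096/7 ≈ 585.


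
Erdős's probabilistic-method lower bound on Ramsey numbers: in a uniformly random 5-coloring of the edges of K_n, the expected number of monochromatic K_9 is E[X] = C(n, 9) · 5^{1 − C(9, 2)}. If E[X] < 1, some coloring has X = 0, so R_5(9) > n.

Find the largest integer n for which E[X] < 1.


We need C(n, 9) · 5^{1 − 36} < 1, i.e. C(n, 9) < 5^{36 − 1} = 2910383045673370361328125.
Check values of n near the boundary:
  n = 2165: C(2165, 9) = 2832220612024886803272630; 2832220612024886803272630 < 2910383045673370361328125? YES
  n = 2166: C(2166, 9) = 2844037944203015677277940; 2844037944203015677277940 < 2910383045673370361328125? YES
  n = 2167: C(2167, 9) = 2855899084841489792706810; 2855899084841489792706810 < 2910383045673370361328125? YES
  n = 2168: C(2168, 9) = 2867804175977929537095120; 2867804175977929537095120 < 2910383045673370361328125? YES
  n = 2169: C(2169, 9) = 2879753360044504243499683; 2879753360044504243499683 < 2910383045673370361328125? YES
  n = 2170: C(2170, 9) = 2891746779868845075610510; 2891746779868845075610510 < 2910383045673370361328125? YES
  n = 2171: C(2171, 9) = 2903784578674959601827205; 2903784578674959601827205 < 2910383045673370361328125? YES
  n = 2172: C(2172, 9) = 2915866900084148060642020; 2915866900084148060642020 < 2910383045673370361328125? NO
The largest n with C(n, 9) < 2910383045673370361328125 is n = 2171 (where E[X] = 580756915734991920365441/582076609134674072265625 ≈ 0.998). Hence R_5(9) > 2171, i.e. R_5(9) ≥ 2172.

Largest n = 2171; hence R_5(9) > 2171.


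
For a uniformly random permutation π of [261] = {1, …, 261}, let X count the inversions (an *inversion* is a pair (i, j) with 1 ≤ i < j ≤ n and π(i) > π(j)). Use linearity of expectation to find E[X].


Write X = Σ X_I over the C(261, 2) = 33930 pairs i < j, with X_I the indicator of one inversion.
There are 33930 indicators.
For each fixed pair i < j, the values π(i) and π(j) are two distinct elements of {1, …, 261} in uniformly random order; by symmetry P[π(i) > π(j)] = 1/2.
By linearity: E[X] = 33930 · (1/2) = C(261, 2) · (1/2) = 33930/2 = 16965 ≈ 16965.00000.

E[X] = 16965 = 16965.00000.


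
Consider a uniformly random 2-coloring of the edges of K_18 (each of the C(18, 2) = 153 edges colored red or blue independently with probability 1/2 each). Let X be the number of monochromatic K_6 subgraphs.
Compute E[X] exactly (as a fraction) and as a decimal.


Let X = Σ_S X_S over the C(18, 6) = 18564 subsets S of size 6, where X_S = 1 if the K_6 on S is monochromatic.
For a fixed S, the K_6 on S has C(6, 2) = 15 edges. P[all 15 edges red] = (1/2)^15, and likewise for blue, so P[monochromatic] = 2·(1/2)^15 = 2^{1 − 15} = 1/16384.
By linearity of expectation: E[X] = C(18, 6) · 2^{1 − 15} = 18564 · 1/16384 = 4641/4096.
Numerically: E[X] ≈ 1.133.

E[X] = C(18,6)·2^(1−C(6,2)) = 4641/4096 ≈ 1.133.


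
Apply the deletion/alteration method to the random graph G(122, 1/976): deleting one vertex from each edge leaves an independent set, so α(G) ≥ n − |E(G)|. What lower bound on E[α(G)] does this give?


E[|E(G)|] = C(122, 2)·p = 7381 · (1/976) = 121/16.
E[α(G)] ≥ n − E[|E(G)|] = 122 − 121/16 = 1831/16.
Numerically: ≈ 114.438.
(This is only a lower bound; the true E[α(G)] may be larger.)

E[α(G)] ≥ 1831/16 ≈ 114.438.


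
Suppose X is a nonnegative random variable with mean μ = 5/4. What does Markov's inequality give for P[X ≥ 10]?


μ = E[X] = 5/4, a = 10.
Markov: P[X ≥ 10] ≤ μ/a = (5/4)/10 = 1/8.
Numerically: ≈ 0.1250.
(Since a = 10 > μ = 1.2500, the bound 1/8 is < 1 and informative.)

P[X ≥ 10] ≤ 1/8 ≈ 0.1250.


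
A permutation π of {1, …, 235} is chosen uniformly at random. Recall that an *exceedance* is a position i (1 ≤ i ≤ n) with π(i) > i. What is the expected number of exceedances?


Write X = Σ_{i=1}^{235} X_i, where X_i = 1_{π(i) > i}.
For each fixed i, π(i) is uniform over {1, …, 235} (marginal of a uniform permutation), so P[π(i) > i] = (n − i)/n. Summing: Σ_{i=1}^{235} (n − i)/n = (0 + 1 + … + 234)/235 = 235(235 − 1)/(2·235) = (235 − 1)/2.
Hence E[X] = Σ_{i=1}^{235} (235 − i)/235 = 117 ≈ 117.000000.

E[X] = 117 = 117.000000.


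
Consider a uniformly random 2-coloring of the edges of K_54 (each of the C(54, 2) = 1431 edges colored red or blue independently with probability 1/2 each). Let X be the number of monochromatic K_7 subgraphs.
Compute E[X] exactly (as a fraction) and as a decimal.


Let X = Σ_S X_S over the C(54, 7) = 177100560 subsets S of size 7, where X_S = 1 if the K_7 on S is monochromatic.
For a fixed S, the K_7 on S has C(7, 2) = 21 edges. P[all 21 edges red] = (1/2)^21, and likewise for blue, so P[monochromatic] = 2·(1/2)^21 = 2^{1 − 21} = 1/1048576.
Summing: E[X] = C(54, 7) · 2^{1 − 21} = 177100560 · 1/1048576 = 11068785/65536.
Numerically: E[X] ≈ 168.896255.

E[X] = C(54,7)·2^(1−C(7,2)) = 11068785/65536 ≈ 168.896255.


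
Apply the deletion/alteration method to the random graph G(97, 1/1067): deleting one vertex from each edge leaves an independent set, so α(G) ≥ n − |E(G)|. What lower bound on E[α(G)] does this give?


E[|E(G)|] = C(97, 2)·p = 4656 · (1/1067) = 48/11.
E[α(G)] ≥ n − E[|E(G)|] = 97 − 48/11 = 1019/11.
Numerically: ≈ 92.6364.
(This is only a lower bound; the true E[α(G)] may be larger.)

E[α(G)] ≥ 1019/11 ≈ 92.6364.


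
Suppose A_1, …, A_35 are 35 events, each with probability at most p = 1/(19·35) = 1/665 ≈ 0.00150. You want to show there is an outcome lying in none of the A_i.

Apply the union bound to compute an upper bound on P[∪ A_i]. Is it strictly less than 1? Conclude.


Union bound: P[∪_{i=1}^{35} A_i] ≤ Σ_i P[A_i] ≤ 35·p = 35·(1/665) = 1/19.
Numerically: 1/19 ≈ 0.05263.
Is 1/19 < 1? YES.
Since P[∪ A_i] ≤ 1/19 < 1, the complement has P[∩ A_i^c] ≥ 1 − 1/19 = 18/19 > 0, so some outcome avoids every A_i.

35·p = 1/19 ≈ 0.05263; existence CERTIFIED by the union bound.


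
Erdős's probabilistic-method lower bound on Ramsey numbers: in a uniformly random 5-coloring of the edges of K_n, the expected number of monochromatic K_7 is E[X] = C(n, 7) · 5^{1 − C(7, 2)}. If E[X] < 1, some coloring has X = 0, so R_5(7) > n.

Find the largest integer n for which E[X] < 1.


We need C(n, 7) · 5^{1 − 21} < 1, i.e. C(n, 7) < 5^{21 − 1} = 95367431640625.
Check values of n near the boundary:
  n = 335: C(335, 7) = 88202498238195; 88202498238195 < 95367431640625? YES
  n = 336: C(336, 7) = 90079147136880; 90079147136880 < 95367431640625? YES
  n = 337: C(337, 7) = 91989916924632; 91989916924632 < 95367431640625? YES
  n = 338: C(338, 7) = 93935323022736; 93935323022736 < 95367431640625? YES
  n = 339: C(339, 7) = 95915887062372; 95915887062372 < 95367431640625? NO
  n = 340: C(340, 7) = 97932136940560; 97932136940560 < 95367431640625? NO
  n = 341: C(341, 7) = 99984606876440; 99984606876440 < 95367431640625? NO
The largest n with C(n, 7) < 95367431640625 is n = 338 (where E[X] = 93935323022736/95367431640625 ≈ 0.9849833). Hence R_5(7) > 338, i.e. R_5(7) ≥ 339.

Largest n = 338; hence R_5(7) > 338.


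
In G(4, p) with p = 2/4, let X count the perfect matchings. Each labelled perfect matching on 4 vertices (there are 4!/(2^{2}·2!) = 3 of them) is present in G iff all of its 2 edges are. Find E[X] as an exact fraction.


K_4 has 4!/(2^{2}·2!) = 3 labelled perfect matchings.
For each such perfect matching H, let X_H = 1 if all 2 edges of H are present in G. Then P[X_H = 1] = p^{2} = (1/2)^{2} = 1/4.
Summing the indicators: E[X] = Σ_H E[X_H] = 3 · p^{2} = 3 · 1/4 = 3/4.
Numerically: E[X] ≈ 0.75.

E[X] = 3 · (1/2)^{2} = 3/4 ≈ 0.75.


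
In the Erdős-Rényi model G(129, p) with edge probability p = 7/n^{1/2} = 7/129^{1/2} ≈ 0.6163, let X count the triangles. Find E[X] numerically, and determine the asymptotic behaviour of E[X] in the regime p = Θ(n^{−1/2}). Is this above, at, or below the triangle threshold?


Number of potential triangles: C(129, 3) = 349504.
Each occurs with probability p³ ≈ (0.6163)³ ≈ 2.341044e-01.
By linearity: E[X] = C(129, 3)·p³ ≈ 349504 · 2.341044e-01 ≈ 81820.4201.
Since α = 1/2 < 1, p = c/n^{1/2} ≫ 1/n is above the triangle threshold p ~ 1/n. Asymptotically E[X] ~ (c³/6)·n^{3(1−α)} = (7³/6)·n^{1.5} → ∞; triangles are abundant w.h.p.

E[X] ≈ 81820.4201; in regime p = Θ(1/n^{1/2}) E[X] diverges (above the triangle threshold p ~ 1/n).


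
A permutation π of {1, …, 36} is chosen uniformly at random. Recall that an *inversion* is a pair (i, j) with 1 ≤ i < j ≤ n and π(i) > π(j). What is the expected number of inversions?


Write X = Σ X_I over the C(36, 2) = 630 pairs i < j, with X_I the indicator of one inversion.
There are 630 indicators.
For each fixed pair i < j, the values π(i) and π(j) are two distinct elements of {1, …, 36} in uniformly random order; by symmetry P[π(i) > π(j)] = 1/2.
By linearity: E[X] = 630 · (1/2) = C(36, 2) · (1/2) = 630/2 = 315 ≈ 315.000.

E[X] = 315 = 315.000.


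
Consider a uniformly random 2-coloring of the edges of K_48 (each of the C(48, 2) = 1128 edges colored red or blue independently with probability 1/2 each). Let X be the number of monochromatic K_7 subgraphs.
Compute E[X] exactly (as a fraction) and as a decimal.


Let X = Σ_S X_S over the C(48, 7) = 73629072 subsets S of size 7, where X_S = 1 if the K_7 on S is monochromatic.
For a fixed S, the K_7 on S has C(7, 2) = 21 edges. P[all 21 edges red] = (1/2)^21, and likewise for blue, so P[monochromatic] = 2·(1/2)^21 = 2^{1 − 21} = 1/1048576.
Summing: E[X] = C(48, 7) · 2^{1 − 21} = 73629072 · 1/1048576 = 4601817/65536.
Numerically: E[X] ≈ 70.2182.

E[X] = C(48,7)·2^(1−C(7,2)) = 4601817/65536 ≈ 70.2182.


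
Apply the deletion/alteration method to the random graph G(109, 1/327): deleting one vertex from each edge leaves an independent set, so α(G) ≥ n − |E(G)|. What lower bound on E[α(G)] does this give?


E[|E(G)|] = C(109, 2)·p = 5886 · (1/327) = 18.
E[α(G)] ≥ n − E[|E(G)|] = 109 − 18 = 91.
Numerically: ≈ 91.000000.
(This is only a lower bound; the true E[α(G)] may be larger.)

E[α(G)] ≥ 91 ≈ 91.000000.


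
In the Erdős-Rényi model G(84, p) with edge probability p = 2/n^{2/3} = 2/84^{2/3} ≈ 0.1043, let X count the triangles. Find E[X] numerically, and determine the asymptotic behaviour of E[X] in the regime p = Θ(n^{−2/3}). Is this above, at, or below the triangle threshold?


Number of potential triangles: C(84, 3) = 95284.
Each occurs with probability p³ ≈ (0.1043)³ ≈ 1.133787e-03.
By linearity: E[X] = C(84, 3)·p³ ≈ 95284 · 1.133787e-03 ≈ 108.0317.
Since α = 2/3 < 1, p = c/n^{2/3} ≫ 1/n is above the triangle threshold p ~ 1/n. Asymptotically E[X] ~ (c³/6)·n^{3(1−α)} = (2³/6)·n^{1} → ∞; triangles are abundant w.h.p.

E[X] ≈ 108.0317; in regime p = Θ(1/n^{2/3}) E[X] diverges (above the triangle threshold p ~ 1/n).


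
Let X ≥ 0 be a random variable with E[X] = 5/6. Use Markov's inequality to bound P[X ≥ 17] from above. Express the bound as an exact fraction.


μ = E[X] = 5/6, a = 17.
Markov: P[X ≥ 17] ≤ μ/a = (5/6)/17 = 5/102.
Numerically: ≈ 0.049020.
(Since a = 17 > μ = 0.833333, the bound 5/102 is < 1 and informative.)

P[X ≥ 17] ≤ 5/102 ≈ 0.049020.


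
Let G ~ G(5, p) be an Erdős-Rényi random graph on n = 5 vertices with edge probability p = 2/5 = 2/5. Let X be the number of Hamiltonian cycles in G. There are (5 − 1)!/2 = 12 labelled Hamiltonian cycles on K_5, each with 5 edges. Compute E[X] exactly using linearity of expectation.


K_5 has (5 − 1)!/2 = 12 labelled Hamiltonian cycles.
For each such Hamiltonian cycle H, let X_H = 1 if all 5 edges of H are present in G. Then P[X_H = 1] = p^{5} = (2/5)^{5} = 32/3125.
By linearity: E[X] = Σ_H E[X_H] = 12 · p^{5} = 12 · 32/3125 = 384/3125.
Numerically: E[X] ≈ 0.12288.

E[X] = 12 · (2/5)^{5} = 384/3125 ≈ 0.12288.


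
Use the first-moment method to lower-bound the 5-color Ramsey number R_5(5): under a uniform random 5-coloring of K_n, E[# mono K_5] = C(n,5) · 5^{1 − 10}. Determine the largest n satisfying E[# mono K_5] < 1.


We need C(n, 5) · 5^{1 − 10} < 1, i.e. C(n, 5) < 5^{10 − 1} = 1953125.
Check values of n near the boundary:
  n = 45: C(45, 5) = 1221759; 1221759 < 1953125? YES
  n = 46: C(46, 5) = 1370754; 1370754 < 1953125? YES
  n = 47: C(47, 5) = 1533939; 1533939 < 1953125? YES
  n = 48: C(48, 5) = 1712304; 1712304 < 1953125? YES
  n = 49: C(49, 5) = 1906884; 1906884 < 1953125? YES
  n = 50: C(50, 5) = 2118760; 2118760 < 1953125? NO
The largest n with C(n, 5) < 1953125 is n = 49 (where E[X] = 1906884/1953125 ≈ 0.976325). Hence R_5(5) > 49, i.e. R_5(5) ≥ 50.

Largest n = 49; hence R_5(5) > 49.


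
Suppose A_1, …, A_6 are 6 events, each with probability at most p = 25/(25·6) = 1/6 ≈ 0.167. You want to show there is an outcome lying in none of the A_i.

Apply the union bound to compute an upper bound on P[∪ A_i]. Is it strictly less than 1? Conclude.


Union bound: P[∪_{i=1}^{6} A_i] ≤ Σ_i P[A_i] ≤ 6·p = 6·(1/6) = 1.
Numerically: 1 ≈ 1.000.
Is 1 < 1? NO.
Since the bound 1 is ≥ 1, the union bound is uninformative here; it does NOT by itself certify existence.

6·p = 1 ≈ 1.000; existence NOT certified by the union bound.


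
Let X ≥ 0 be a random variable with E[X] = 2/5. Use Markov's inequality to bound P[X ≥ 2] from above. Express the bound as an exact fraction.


μ = E[X] = 2/5, a = 2.
Markov: P[X ≥ 2] ≤ μ/a = (2/5)/2 = 1/5.
Numerically: ≈ 0.20000.
(Since a = 2 > μ = 0.40000, the bound 1/5 is < 1 and informative.)

P[X ≥ 2] ≤ 1/5 ≈ 0.20000.


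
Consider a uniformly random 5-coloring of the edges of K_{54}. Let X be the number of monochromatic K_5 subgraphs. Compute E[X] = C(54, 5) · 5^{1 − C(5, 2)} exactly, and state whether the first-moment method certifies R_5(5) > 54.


E[X] = C(54, 5) · 5^{1 − 10} = 3162510 · 5^{−9} = 3162510/1953125.
As a reduced fraction: E[X] = 632502/390625 ≈ 1.6192051.
Is E[X] < 1? NO.
Since E[X] ≥ 1, the first-moment bound is inconclusive at n = 54; it does NOT by itself certify R_5(5) > 54.

E[X] = 632502/390625 ≈ 1.6192051; E[X] ≥ 1; first-moment method inconclusive here.


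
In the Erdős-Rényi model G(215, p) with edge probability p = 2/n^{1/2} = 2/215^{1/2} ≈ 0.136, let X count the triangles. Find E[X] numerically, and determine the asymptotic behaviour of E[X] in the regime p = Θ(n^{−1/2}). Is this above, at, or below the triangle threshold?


Number of potential triangles: C(215, 3) = 1633355.
Each occurs with probability p³ ≈ (0.136)³ ≈ 2.53765e-03.
By linearity: E[X] = C(215, 3)·p³ ≈ 1633355 · 2.53765e-03 ≈ 4144.889.
Since α = 1/2 < 1, p = c/n^{1/2} ≫ 1/n is above the triangle threshold p ~ 1/n. Asymptotically E[X] ~ (c³/6)·n^{3(1−α)} = (2³/6)·n^{1.5} → ∞; triangles are abundant w.h.p.

E[X] ≈ 4144.889; in regime p = Θ(1/n^{1/2}) E[X] diverges (above the triangle threshold p ~ 1/n).


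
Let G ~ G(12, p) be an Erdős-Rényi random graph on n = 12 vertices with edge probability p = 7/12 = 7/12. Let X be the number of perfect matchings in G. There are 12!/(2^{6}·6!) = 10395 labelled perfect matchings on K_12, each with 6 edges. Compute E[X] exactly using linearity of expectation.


K_12 has 12!/(2^{6}·6!) = 10395 labelled perfect matchings.
For each such perfect matching H, let X_H = 1 if all 6 edges of H are present in G. Then P[X_H = 1] = p^{6} = (7/12)^{6} = 117649/2985984.
By linearity of expectation: E[X] = Σ_H E[X_H] = 10395 · p^{6} = 10395 · 117649/2985984 = 45294865/110592.
Numerically: E[X] ≈ 409.6.

E[X] = 10395 · (7/12)^{6} = 45294865/110592 ≈ 409.6.


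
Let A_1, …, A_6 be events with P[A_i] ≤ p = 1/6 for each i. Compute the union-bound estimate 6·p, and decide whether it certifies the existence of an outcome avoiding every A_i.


Union bound: P[∪_{i=1}^{6} A_i] ≤ Σ_i P[A_i] ≤ 6·p = 6·(1/6) = 1.
Numerically: 1 ≈ 1.0000000.
Is 1 < 1? NO.
Since the bound 1 is ≥ 1, the union bound is uninformative here; it does NOT by itself certify existence.

6·p = 1 ≈ 1.0000000; existence NOT certified by the union bound.


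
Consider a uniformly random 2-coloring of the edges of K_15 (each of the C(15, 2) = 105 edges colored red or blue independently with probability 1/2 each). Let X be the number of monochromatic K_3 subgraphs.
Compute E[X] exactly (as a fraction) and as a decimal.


Let X = Σ_S X_S over the C(15, 3) = 455 subsets S of size 3, where X_S = 1 if the K_3 on S is monochromatic.
For a fixed S, the K_3 on S has C(3, 2) = 3 edges. P[all 3 edges red] = (1/2)^3, and likewise for blue, so P[monochromatic] = 2·(1/2)^3 = 2^{1 − 3} = 1/4.
By linearity: E[X] = C(15, 3) · 2^{1 − 3} = 455 · 1/4 = 455/4.
Numerically: E[X] ≈ 113.75000.

E[X] = C(15,3)·2^(1−C(3,2)) = 455/4 ≈ 113.75000.


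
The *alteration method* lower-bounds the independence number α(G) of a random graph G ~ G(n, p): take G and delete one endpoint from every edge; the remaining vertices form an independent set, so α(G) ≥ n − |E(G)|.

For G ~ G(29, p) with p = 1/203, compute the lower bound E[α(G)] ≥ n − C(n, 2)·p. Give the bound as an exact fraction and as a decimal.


E[|E(G)|] = C(29, 2)·p = 406 · (1/203) = 2.
E[α(G)] ≥ n − E[|E(G)|] = 29 − 2 = 27.
Numerically: ≈ 27.000000.
(This is only a lower bound; the true E[α(G)] may be larger.)

E[α(G)] ≥ 27 ≈ 27.000000.


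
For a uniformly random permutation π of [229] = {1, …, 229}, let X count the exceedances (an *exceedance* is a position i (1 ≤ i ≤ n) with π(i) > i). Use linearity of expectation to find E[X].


Write X = Σ_{i=1}^{229} X_i, where X_i = 1_{π(i) > i}.
For each fixed i, π(i) is uniform over {1, …, 229} (marginal of a uniform permutation), so P[π(i) > i] = (n − i)/n. Summing: Σ_{i=1}^{229} (n − i)/n = (0 + 1 + … + 228)/229 = 229(229 − 1)/(2·229) = (229 − 1)/2.
Hence E[X] = Σ_{i=1}^{229} (229 − i)/229 = 114 ≈ 114.0000.

E[X] = 114 = 114.0000.


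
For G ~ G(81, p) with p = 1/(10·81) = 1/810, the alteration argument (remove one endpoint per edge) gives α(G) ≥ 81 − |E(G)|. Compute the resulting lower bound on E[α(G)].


E[|E(G)|] = C(81, 2)·p = 3240 · (1/810) = 4.
E[α(G)] ≥ n − E[|E(G)|] = 81 − 4 = 77.
Numerically: ≈ 77.0000.
(This is only a lower bound; the true E[α(G)] may be larger.)

E[α(G)] ≥ 77 ≈ 77.0000.


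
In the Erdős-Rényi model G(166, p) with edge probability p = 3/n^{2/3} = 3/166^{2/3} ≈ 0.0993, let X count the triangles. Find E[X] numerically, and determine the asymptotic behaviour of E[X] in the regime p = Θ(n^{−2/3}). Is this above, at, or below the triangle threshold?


Number of potential triangles: C(166, 3) = 748660.
Each occurs with probability p³ ≈ (0.0993)³ ≈ 9.79823e-04.
By linearity: E[X] = C(166, 3)·p³ ≈ 748660 · 9.79823e-04 ≈ 733.554.
Since α = 2/3 < 1, p = c/n^{2/3} ≫ 1/n is above the triangle threshold p ~ 1/n. Asymptotically E[X] ~ (c³/6)·n^{3(1−α)} = (3³/6)·n^{1} → ∞; triangles are abundant w.h.p.

E[X] ≈ 733.554; in regime p = Θ(1/n^{2/3}) E[X] diverges (above the triangle threshold p ~ 1/n).


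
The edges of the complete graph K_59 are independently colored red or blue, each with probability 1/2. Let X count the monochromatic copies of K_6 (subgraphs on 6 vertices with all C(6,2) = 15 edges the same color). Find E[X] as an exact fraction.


Let X = Σ_S X_S over the C(59, 6) = 45057474 subsets S of size 6, where X_S = 1 if the K_6 on S is monochromatic.
For a fixed S, the K_6 on S has C(6, 2) = 15 edges. P[all 15 edges red] = (1/2)^15, and likewise for blue, so P[monochromatic] = 2·(1/2)^15 = 2^{1 − 15} = 1/16384.
Summing: E[X] = C(59, 6) · 2^{1 − 15} = 45057474 · 1/16384 = 22528737/8192.
Numerically: E[X] ≈ 2750.089966.

E[X] = C(59,6)·2^(1−C(6,2)) = 22528737/8192 ≈ 2750.089966.


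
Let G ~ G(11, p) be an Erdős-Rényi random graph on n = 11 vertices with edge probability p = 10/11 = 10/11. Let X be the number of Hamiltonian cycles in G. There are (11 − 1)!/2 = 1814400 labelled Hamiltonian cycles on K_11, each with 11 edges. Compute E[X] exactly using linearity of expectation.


K_11 has (11 − 1)!/2 = 1814400 labelled Hamiltonian cycles.
For each such Hamiltonian cycle H, let X_H = 1 if all 11 edges of H are present in G. Then P[X_H = 1] = p^{11} = (10/11)^{11} = 100000000000/285311670611.
By linearity of expectation: E[X] = Σ_H E[X_H] = 1814400 · p^{11} = 1814400 · 100000000000/285311670611 = 181440000000000000/285311670611.
Numerically: E[X] ≈ 6.359e+05.

E[X] = 1814400 · (10/11)^{11} = 181440000000000000/285311670611 ≈ 6.359e+05.


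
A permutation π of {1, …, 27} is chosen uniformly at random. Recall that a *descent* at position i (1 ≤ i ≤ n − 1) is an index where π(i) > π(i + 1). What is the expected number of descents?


Write X = Σ X_I over i = 1, …, 26, with X_I the indicator of one descent.
There are 26 indicators.
For each fixed i, the pair (π(i), π(i+1)) is a uniformly random ordered pair of distinct values from {1, …, 27}; by symmetry P[π(i) > π(i+1)] = 1/2.
By linearity: E[X] = 26 · (1/2) = (27 − 1) · (1/2) = 13 ≈ 13.000000.

E[X] = 13 = 13.000000.


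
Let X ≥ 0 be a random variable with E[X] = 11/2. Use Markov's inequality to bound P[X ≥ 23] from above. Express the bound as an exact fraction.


μ = E[X] = 11/2, a = 23.
Markov: P[X ≥ 23] ≤ μ/a = (11/2)/23 = 11/46.
Numerically: ≈ 0.23913.
(Since a = 23 > μ = 5.50000, the bound 11/46 is < 1 and informative.)

P[X ≥ 23] ≤ 11/46 ≈ 0.23913.


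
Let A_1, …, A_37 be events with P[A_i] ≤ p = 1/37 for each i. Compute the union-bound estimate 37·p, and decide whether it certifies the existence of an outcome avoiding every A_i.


Union bound: P[∪_{i=1}^{37} A_i] ≤ Σ_i P[A_i] ≤ 37·p = 37·(1/37) = 1.
Numerically: 1 ≈ 1.000.
Is 1 < 1? NO.
Since the bound 1 is ≥ 1, the union bound is uninformative here; it does NOT by itself certify existence.

37·p = 1 ≈ 1.000; existence NOT certified by the union bound.


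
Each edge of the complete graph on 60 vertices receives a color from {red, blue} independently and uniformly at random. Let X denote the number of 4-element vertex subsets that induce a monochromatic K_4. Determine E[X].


Let X = Σ_S X_S over the C(60, 4) = 487635 subsets S of size 4, where X_S = 1 if the K_4 on S is monochromatic.
For a fixed S, the K_4 on S has C(4, 2) = 6 edges. P[all 6 edges red] = (1/2)^6, and likewise for blue, so P[monochromatic] = 2·(1/2)^6 = 2^{1 − 6} = 1/32.
By linearity of expectation: E[X] = C(60, 4) · 2^{1 − 6} = 487635 · 1/32 = 487635/32.
Numerically: E[X] ≈ 15238.594.

E[X] = C(60,4)·2^(1−C(4,2)) = 487635/32 ≈ 15238.594.
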